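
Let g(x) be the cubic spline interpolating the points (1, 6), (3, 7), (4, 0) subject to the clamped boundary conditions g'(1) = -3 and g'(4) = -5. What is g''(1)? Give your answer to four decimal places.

12.0833

Write σ_i for g''(x_i). With h_i = 2, 1 and divided differences Δ_i = 1/2, -7, the continuity of g' gives the tridiagonal system
  2·σ_0 + 6·σ_1 + 1·σ_2 = 6(Δ_1 - Δ_0) = -45
Clamped end conditions give two more equations: 2h_0·σ_0 + h_0·σ_1 = 6(Δ_0 - g'(1)) = 21 and h_1·σ_1 + 2h_1·σ_2 = 6(g'(4) - Δ_1) = 12.
Solving the tridiagonal system: σ_0 = 145/12, σ_1 = -41/3, σ_2 = 77/6.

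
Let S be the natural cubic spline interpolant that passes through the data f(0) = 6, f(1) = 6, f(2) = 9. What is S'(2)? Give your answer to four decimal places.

With M_i denoting the second derivative at x_i, h_i = 1, 1, and Δ_i = (y_(i+1) − y_i)/h_i = 0, 3:
  1·M_0 + 4·M_1 + 1·M_2 = 6(Δ_1 - Δ_0) = 18
Natural end conditions: M_0 = M_2 = 0.
Solving the tridiagonal system: M_0 = 0, M_1 = 9/2, M_2 = 0.
On [1, 2], S'(x) = b_1 + 2c_1·(x - 1) + 3d_1·(x - 1)² with b_1 = Δ_1 - h_1(2M_1 + M_2)/6 = 3/2, c_1 = M_1/2 = 9/4, d_1 = (M_2 - M_1)/(6h_1) = -3/4. So S'(2) = 15/4.

3.7500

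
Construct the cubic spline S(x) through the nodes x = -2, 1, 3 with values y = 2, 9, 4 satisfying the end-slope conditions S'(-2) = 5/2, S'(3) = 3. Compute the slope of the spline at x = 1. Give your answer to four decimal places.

Let M_i = S''(x_i). Step sizes h_i = 3, 2; slopes of the chords Δ_i = (y_(i+1) - y_i)/h_i = 7/3, -5/2.
  3·M_0 + 10·M_1 + 2·M_2 = 6(Δ_1 - Δ_0) = -29
Clamped end conditions give two more equations: 2h_0·M_0 + h_0·M_1 = 6(Δ_0 - S'(-2)) = -1 and h_1·M_1 + 2h_1·M_2 = 6(S'(3) - Δ_1) = 33.
Hence M_0 = 17/6, M_1 = -6, M_2 = 45/4.
On [1, 3], S'(x) = b_1 + 2c_1·(x - 1) + 3d_1·(x - 1)² with b_1 = Δ_1 - h_1(2M_1 + M_2)/6 = -9/4, c_1 = M_1/2 = -3, d_1 = (M_2 - M_1)/(6h_1) = 23/16. So S'(1) = -9/4.

-2.2500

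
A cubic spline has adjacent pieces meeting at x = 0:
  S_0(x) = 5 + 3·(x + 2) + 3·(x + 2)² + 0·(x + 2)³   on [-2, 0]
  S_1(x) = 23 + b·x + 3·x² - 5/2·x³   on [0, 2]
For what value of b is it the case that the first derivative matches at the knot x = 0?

15

S_0'(x) = 3 + 6·(x + 2) + 0·(x + 2)², so S_0'(0) = 15. On the right, S_1'(0) = b, so b = 15.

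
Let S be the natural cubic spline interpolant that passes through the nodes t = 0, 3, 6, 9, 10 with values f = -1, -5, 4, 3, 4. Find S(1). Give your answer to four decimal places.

Put m_i = S'' at the i-th knot. Here h = (3, 3, 3, 1) and Δ = (-4/3, 3, -1/3, 1), so the interior equations h_(i-1)·m_(i-1) + 2(h_(i-1)+h_i)·m_i + h_i·m_(i+1) = 6(Δ_i − Δ_(i-1)) read
  3·m_0 + 12·m_1 + 3·m_2 = 6(Δ_1 - Δ_0) = 26
  3·m_1 + 12·m_2 + 3·m_3 = 6(Δ_2 - Δ_1) = -20
  3·m_2 + 8·m_3 + 1·m_4 = 6(Δ_3 - Δ_2) = 8
Natural end conditions: m_0 = m_4 = 0.
Solving: m_0 = 0, m_1 = 469/162, m_2 = -236/81, m_3 = 113/54, m_4 = 0.
On [0, 3], S(t) = -1 - 901/324·t + 0·t² + 469/2916·t³.
With t = 1: S(1) = -2639/729.

-3.6200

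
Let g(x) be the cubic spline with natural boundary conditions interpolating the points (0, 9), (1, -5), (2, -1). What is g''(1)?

27

With m_i denoting the second derivative at x_i, h_i = 1, 1, and Δ_i = (y_(i+1) − y_i)/h_i = -14, 4:
  1·m_0 + 4·m_1 + 1·m_2 = 6(Δ_1 - Δ_0) = 108
Natural end conditions: m_0 = m_2 = 0.
Forward elimination and back-substitution give m_0 = 0, m_1 = 27, m_2 = 0.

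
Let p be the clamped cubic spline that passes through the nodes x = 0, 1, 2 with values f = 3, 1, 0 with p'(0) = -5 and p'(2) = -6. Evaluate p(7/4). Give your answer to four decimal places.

1.0234

With M_i denoting the second derivative at x_i, h_i = 1, 1, and Δ_i = (y_(i+1) − y_i)/h_i = -2, -1:
  1·M_0 + 4·M_1 + 1·M_2 = 6(Δ_1 - Δ_0) = 6
Clamped end conditions give two more equations: 2h_0·M_0 + h_0·M_1 = 6(Δ_0 - p'(0)) = 18 and h_1·M_1 + 2h_1·M_2 = 6(p'(2) - Δ_1) = -30.
Solving the tridiagonal system: M_0 = 7, M_1 = 4, M_2 = -17.
On [1, 2], p(x) = 1 + 1/2·(x - 1) + 2·(x - 1)² - 7/2·(x - 1)³.
With (x - 1) = 3/4: p(7/4) = 131/128.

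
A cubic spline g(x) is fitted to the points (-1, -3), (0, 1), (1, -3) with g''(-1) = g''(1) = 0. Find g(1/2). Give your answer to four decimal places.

-0.2500

With M_i denoting the second derivative at x_i, h_i = 1, 1, and Δ_i = (y_(i+1) − y_i)/h_i = 4, -4:
  1·M_0 + 4·M_1 + 1·M_2 = 6(Δ_1 - Δ_0) = -48
Natural end conditions: M_0 = M_2 = 0.
Forward elimination and back-substitution give M_0 = 0, M_1 = -12, M_2 = 0.
On [0, 1], g(x) = 1 + 0·x - 6·x² + 2·x³.
With x = 1/2: g(1/2) = -1/4.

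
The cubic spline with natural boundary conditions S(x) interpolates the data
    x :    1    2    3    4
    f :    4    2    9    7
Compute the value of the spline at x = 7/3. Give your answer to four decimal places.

4.1111

Let m_i = S''(x_i). Step sizes h_i = 1, 1, 1; slopes of the chords Δ_i = (y_(i+1) - y_i)/h_i = -2, 7, -2.
  1·m_0 + 4·m_1 + 1·m_2 = 6(Δ_1 - Δ_0) = 54
  1·m_1 + 4·m_2 + 1·m_3 = 6(Δ_2 - Δ_1) = -54
Natural end conditions: m_0 = m_3 = 0.
Solving the tridiagonal system: m_0 = 0, m_1 = 18, m_2 = -18, m_3 = 0.
On [2, 3], S(x) = 2 + 4·(x - 2) + 9·(x - 2)² - 6·(x - 2)³.
With (x - 2) = 1/3: S(7/3) = 37/9.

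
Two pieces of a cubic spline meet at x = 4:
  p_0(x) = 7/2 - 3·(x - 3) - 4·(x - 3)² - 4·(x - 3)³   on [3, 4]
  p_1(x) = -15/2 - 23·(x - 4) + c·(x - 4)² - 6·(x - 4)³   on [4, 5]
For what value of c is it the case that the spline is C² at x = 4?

-16

p_0''(x) = -8 - 24·(x - 3), so p_0''(4) = -32. On the right, p_1''(4) = 2c, so c = -16.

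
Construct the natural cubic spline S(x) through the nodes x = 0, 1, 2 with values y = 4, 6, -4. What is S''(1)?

-18

With σ_i denoting the second derivative at x_i, h_i = 1, 1, and Δ_i = (y_(i+1) − y_i)/h_i = 2, -10:
  1·σ_0 + 4·σ_1 + 1·σ_2 = 6(Δ_1 - Δ_0) = -72
Natural end conditions: σ_0 = σ_2 = 0.
Solving the tridiagonal system: σ_0 = 0, σ_1 = -18, σ_2 = 0.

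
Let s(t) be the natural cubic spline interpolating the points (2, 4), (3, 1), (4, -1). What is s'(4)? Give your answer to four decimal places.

-1.7500

Put M_i = s'' at the i-th knot. Here h = (1, 1) and Δ = (-3, -2), so the interior equations h_(i-1)·M_(i-1) + 2(h_(i-1)+h_i)·M_i + h_i·M_(i+1) = 6(Δ_i − Δ_(i-1)) read
  1·M_0 + 4·M_1 + 1·M_2 = 6(Δ_1 - Δ_0) = 6
Natural end conditions: M_0 = M_2 = 0.
Solving the tridiagonal system: M_0 = 0, M_1 = 3/2, M_2 = 0.
On [3, 4], s'(t) = b_1 + 2c_1·(t - 3) + 3d_1·(t - 3)² with b_1 = Δ_1 - h_1(2M_1 + M_2)/6 = -5/2, c_1 = M_1/2 = 3/4, d_1 = (M_2 - M_1)/(6h_1) = -1/4. So s'(4) = -7/4.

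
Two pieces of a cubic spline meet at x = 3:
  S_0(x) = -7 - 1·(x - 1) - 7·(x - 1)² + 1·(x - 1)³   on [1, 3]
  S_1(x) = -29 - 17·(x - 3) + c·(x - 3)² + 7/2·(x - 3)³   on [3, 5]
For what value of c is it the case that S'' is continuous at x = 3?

S_0''(x) = -14 + 6·(x - 1), so S_0''(3) = -2. On the right, S_1''(3) = 2c, so c = -1.

-1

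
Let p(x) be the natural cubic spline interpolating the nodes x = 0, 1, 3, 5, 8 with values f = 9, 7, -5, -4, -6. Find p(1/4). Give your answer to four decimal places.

8.7471

With M_i denoting the second derivative at x_i, h_i = 1, 2, 2, 3, and Δ_i = (y_(i+1) − y_i)/h_i = -2, -6, 1/2, -2/3:
  1·M_0 + 6·M_1 + 2·M_2 = 6(Δ_1 - Δ_0) = -24
  2·M_1 + 8·M_2 + 2·M_3 = 6(Δ_2 - Δ_1) = 39
  2·M_2 + 10·M_3 + 3·M_4 = 6(Δ_3 - Δ_2) = -7
Natural end conditions: M_0 = M_4 = 0.
Solving: M_0 = 0, M_1 = -329/52, M_2 = 363/52, M_3 = -109/52, M_4 = 0.
On [0, 1], p(x) = 9 - 295/312·x + 0·x² - 329/312·x³.
With x = 1/4: p(1/4) = 58221/6656.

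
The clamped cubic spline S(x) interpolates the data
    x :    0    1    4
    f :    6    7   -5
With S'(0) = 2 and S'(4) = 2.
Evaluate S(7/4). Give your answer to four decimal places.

Write M_i for S''(x_i). With h_i = 1, 3 and divided differences Δ_i = 1, -4, the continuity of S' gives the tridiagonal system
  1·M_0 + 8·M_1 + 3·M_2 = 6(Δ_1 - Δ_0) = -30
Clamped end conditions give two more equations: 2h_0·M_0 + h_0·M_1 = 6(Δ_0 - S'(0)) = -6 and h_1·M_1 + 2h_1·M_2 = 6(S'(4) - Δ_1) = 36.
Forward elimination and back-substitution give M_0 = 3/4, M_1 = -15/2, M_2 = 39/4.
On [1, 4], S(x) = 7 - 11/8·(x - 1) - 15/4·(x - 1)² + 23/24·(x - 1)³.
With (x - 1) = 3/4: S(7/4) = 2183/512.

4.2637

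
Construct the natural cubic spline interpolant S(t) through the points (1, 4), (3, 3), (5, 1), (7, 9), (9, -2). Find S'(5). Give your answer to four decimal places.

Write σ_i for S''(x_i). With h_i = 2, 2, 2, 2 and divided differences Δ_i = -1/2, -1, 4, -11/2, the continuity of S' gives the tridiagonal system
  2·σ_0 + 8·σ_1 + 2·σ_2 = 6(Δ_1 - Δ_0) = -3
  2·σ_1 + 8·σ_2 + 2·σ_3 = 6(Δ_2 - Δ_1) = 30
  2·σ_2 + 8·σ_3 + 2·σ_4 = 6(Δ_3 - Δ_2) = -57
Natural end conditions: σ_0 = σ_4 = 0.
Forward elimination and back-substitution give σ_0 = 0, σ_1 = -111/56, σ_2 = 45/7, σ_3 = -489/56, σ_4 = 0.
On [5, 7], S'(t) = b_2 + 2c_2·(t - 5) + 3d_2·(t - 5)² with b_2 = Δ_2 - h_2(2σ_2 + σ_3)/6 = 21/8, c_2 = σ_2/2 = 45/14, d_2 = (σ_3 - σ_2)/(6h_2) = -283/224. So S'(5) = 21/8.

2.6250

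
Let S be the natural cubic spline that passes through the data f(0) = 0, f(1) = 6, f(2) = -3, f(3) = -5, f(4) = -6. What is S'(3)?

Let M_i = S''(x_i). Step sizes h_i = 1, 1, 1, 1; slopes of the chords Δ_i = (y_(i+1) - y_i)/h_i = 6, -9, -2, -1.
  1·M_0 + 4·M_1 + 1·M_2 = 6(Δ_1 - Δ_0) = -90
  1·M_1 + 4·M_2 + 1·M_3 = 6(Δ_2 - Δ_1) = 42
  1·M_2 + 4·M_3 + 1·M_4 = 6(Δ_3 - Δ_2) = 6
Natural end conditions: M_0 = M_4 = 0.
Solving: M_0 = 0, M_1 = -27, M_2 = 18, M_3 = -3, M_4 = 0.
On [3, 4], S'(x) = b_3 + 2c_3·(x - 3) + 3d_3·(x - 3)² with b_3 = Δ_3 - h_3(2M_3 + M_4)/6 = 0, c_3 = M_3/2 = -3/2, d_3 = (M_4 - M_3)/(6h_3) = 1/2. So S'(3) = 0.

0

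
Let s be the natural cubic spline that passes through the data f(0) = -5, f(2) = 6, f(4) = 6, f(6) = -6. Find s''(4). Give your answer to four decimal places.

-3.7000

Write M_i for s''(x_i). With h_i = 2, 2, 2 and divided differences Δ_i = 11/2, 0, -6, the continuity of s' gives the tridiagonal system
  2·M_0 + 8·M_1 + 2·M_2 = 6(Δ_1 - Δ_0) = -33
  2·M_1 + 8·M_2 + 2·M_3 = 6(Δ_2 - Δ_1) = -36
Natural end conditions: M_0 = M_3 = 0.
Forward elimination and back-substitution give M_0 = 0, M_1 = -16/5, M_2 = -37/10, M_3 = 0.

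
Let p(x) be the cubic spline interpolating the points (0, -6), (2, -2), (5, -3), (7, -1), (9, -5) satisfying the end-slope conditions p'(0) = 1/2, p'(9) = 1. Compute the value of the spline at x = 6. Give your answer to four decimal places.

-1.4993

Let M_i = p''(x_i). Step sizes h_i = 2, 3, 2, 2; slopes of the chords Δ_i = (y_(i+1) - y_i)/h_i = 2, -1/3, 1, -2.
  2·M_0 + 10·M_1 + 3·M_2 = 6(Δ_1 - Δ_0) = -14
  3·M_1 + 10·M_2 + 2·M_3 = 6(Δ_2 - Δ_1) = 8
  2·M_2 + 8·M_3 + 2·M_4 = 6(Δ_3 - Δ_2) = -18
Clamped end conditions give two more equations: 2h_0·M_0 + h_0·M_1 = 6(Δ_0 - p'(0)) = 9 and h_3·M_3 + 2h_3·M_4 = 6(p'(9) - Δ_3) = 18.
Solving the tridiagonal system: M_0 = 2627/708, M_1 = -517/177, M_2 = 919/354, M_3 = -814/177, M_4 = 2407/354.
On [5, 7], p(x) = -3 + 142/177·(x - 5) + 919/708·(x - 5)² - 283/472·(x - 5)³.
With (x - 5) = 1: p(6) = -2123/1416.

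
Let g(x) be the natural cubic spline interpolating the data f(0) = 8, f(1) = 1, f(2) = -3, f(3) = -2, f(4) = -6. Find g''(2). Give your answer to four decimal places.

9.4286

Put m_i = g'' at the i-th knot. Here h = (1, 1, 1, 1) and Δ = (-7, -4, 1, -4), so the interior equations h_(i-1)·m_(i-1) + 2(h_(i-1)+h_i)·m_i + h_i·m_(i+1) = 6(Δ_i − Δ_(i-1)) read
  1·m_0 + 4·m_1 + 1·m_2 = 6(Δ_1 - Δ_0) = 18
  1·m_1 + 4·m_2 + 1·m_3 = 6(Δ_2 - Δ_1) = 30
  1·m_2 + 4·m_3 + 1·m_4 = 6(Δ_3 - Δ_2) = -30
Natural end conditions: m_0 = m_4 = 0.
Forward elimination and back-substitution give m_0 = 0, m_1 = 15/7, m_2 = 66/7, m_3 = -69/7, m_4 = 0.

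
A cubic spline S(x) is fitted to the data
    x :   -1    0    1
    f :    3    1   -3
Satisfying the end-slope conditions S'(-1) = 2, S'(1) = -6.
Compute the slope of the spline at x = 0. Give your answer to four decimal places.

-3.5000

Write M_i for S''(x_i). With h_i = 1, 1 and divided differences Δ_i = -2, -4, the continuity of S' gives the tridiagonal system
  1·M_0 + 4·M_1 + 1·M_2 = 6(Δ_1 - Δ_0) = -12
Clamped end conditions give two more equations: 2h_0·M_0 + h_0·M_1 = 6(Δ_0 - S'(-1)) = -24 and h_1·M_1 + 2h_1·M_2 = 6(S'(1) - Δ_1) = -12.
Solving the tridiagonal system: M_0 = -13, M_1 = 2, M_2 = -7.
On [0, 1], S'(x) = b_1 + 2c_1·x + 3d_1·x² with b_1 = Δ_1 - h_1(2M_1 + M_2)/6 = -7/2, c_1 = M_1/2 = 1, d_1 = (M_2 - M_1)/(6h_1) = -3/2. So S'(0) = -7/2.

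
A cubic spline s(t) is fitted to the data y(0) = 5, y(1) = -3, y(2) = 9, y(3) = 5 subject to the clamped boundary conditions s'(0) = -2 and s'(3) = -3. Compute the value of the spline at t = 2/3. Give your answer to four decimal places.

With M_i denoting the second derivative at x_i, h_i = 1, 1, 1, and Δ_i = (y_(i+1) − y_i)/h_i = -8, 12, -4:
  1·M_0 + 4·M_1 + 1·M_2 = 6(Δ_1 - Δ_0) = 120
  1·M_1 + 4·M_2 + 1·M_3 = 6(Δ_2 - Δ_1) = -96
Clamped end conditions give two more equations: 2h_0·M_0 + h_0·M_1 = 6(Δ_0 - s'(0)) = -36 and h_2·M_2 + 2h_2·M_3 = 6(s'(3) - Δ_2) = 6.
Forward elimination and back-substitution give M_0 = -658/15, M_1 = 776/15, M_2 = -646/15, M_3 = 368/15.
On [0, 1], s(t) = 5 - 2·t - 329/15·t² + 239/15·t³.
With t = 2/3: s(2/3) = -551/405.

-1.3605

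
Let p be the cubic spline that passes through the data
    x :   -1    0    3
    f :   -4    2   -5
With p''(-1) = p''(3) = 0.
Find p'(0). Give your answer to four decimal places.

Write σ_i for p''(x_i). With h_i = 1, 3 and divided differences Δ_i = 6, -7/3, the continuity of p' gives the tridiagonal system
  1·σ_0 + 8·σ_1 + 3·σ_2 = 6(Δ_1 - Δ_0) = -50
Natural end conditions: σ_0 = σ_2 = 0.
Solving: σ_0 = 0, σ_1 = -25/4, σ_2 = 0.
On [0, 3], p'(x) = b_1 + 2c_1·x + 3d_1·x² with b_1 = Δ_1 - h_1(2σ_1 + σ_2)/6 = 47/12, c_1 = σ_1/2 = -25/8, d_1 = (σ_2 - σ_1)/(6h_1) = 25/72. So p'(0) = 47/12.

3.9167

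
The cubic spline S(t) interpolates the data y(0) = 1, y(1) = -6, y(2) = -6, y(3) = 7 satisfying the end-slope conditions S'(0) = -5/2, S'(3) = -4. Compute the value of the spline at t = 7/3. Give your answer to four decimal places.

Put M_i = S'' at the i-th knot. Here h = (1, 1, 1) and Δ = (-7, 0, 13), so the interior equations h_(i-1)·M_(i-1) + 2(h_(i-1)+h_i)·M_i + h_i·M_(i+1) = 6(Δ_i − Δ_(i-1)) read
  1·M_0 + 4·M_1 + 1·M_2 = 6(Δ_1 - Δ_0) = 42
  1·M_1 + 4·M_2 + 1·M_3 = 6(Δ_2 - Δ_1) = 78
Clamped end conditions give two more equations: 2h_0·M_0 + h_0·M_1 = 6(Δ_0 - S'(0)) = -27 and h_2·M_2 + 2h_2·M_3 = 6(S'(3) - Δ_2) = -102.
Hence M_0 = -82/5, M_1 = 29/5, M_2 = 176/5, M_3 = -343/5.
On [2, 3], S(t) = -6 + 127/10·(t - 2) + 88/5·(t - 2)² - 173/10·(t - 2)³.
With (t - 2) = 1/3: S(7/3) = -61/135.

-0.4519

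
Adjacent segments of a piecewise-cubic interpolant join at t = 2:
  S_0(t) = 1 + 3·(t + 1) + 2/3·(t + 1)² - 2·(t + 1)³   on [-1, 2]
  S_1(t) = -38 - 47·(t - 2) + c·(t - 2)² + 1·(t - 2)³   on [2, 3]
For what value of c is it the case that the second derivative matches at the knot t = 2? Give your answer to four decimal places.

S_0''(t) = 4/3 - 12·(t + 1), so S_0''(2) = -104/3. On the right, S_1''(2) = 2c, so c = -52/3.

-17.3333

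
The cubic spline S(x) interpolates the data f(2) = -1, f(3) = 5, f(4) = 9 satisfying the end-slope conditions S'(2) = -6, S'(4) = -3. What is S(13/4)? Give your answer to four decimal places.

7.1367

Write σ_i for S''(x_i). With h_i = 1, 1 and divided differences Δ_i = 6, 4, the continuity of S' gives the tridiagonal system
  1·σ_0 + 4·σ_1 + 1·σ_2 = 6(Δ_1 - Δ_0) = -12
Clamped end conditions give two more equations: 2h_0·σ_0 + h_0·σ_1 = 6(Δ_0 - S'(2)) = 72 and h_1·σ_1 + 2h_1·σ_2 = 6(S'(4) - Δ_1) = -42.
Solving: σ_0 = 81/2, σ_1 = -9, σ_2 = -33/2.
On [3, 4], S(x) = 5 + 39/4·(x - 3) - 9/2·(x - 3)² - 5/4·(x - 3)³.
With (x - 3) = 1/4: S(13/4) = 1827/256.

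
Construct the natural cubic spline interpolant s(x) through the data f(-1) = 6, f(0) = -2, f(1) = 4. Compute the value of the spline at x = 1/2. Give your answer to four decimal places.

Put M_i = s'' at the i-th knot. Here h = (1, 1) and Δ = (-8, 6), so the interior equations h_(i-1)·M_(i-1) + 2(h_(i-1)+h_i)·M_i + h_i·M_(i+1) = 6(Δ_i − Δ_(i-1)) read
  1·M_0 + 4·M_1 + 1·M_2 = 6(Δ_1 - Δ_0) = 84
Natural end conditions: M_0 = M_2 = 0.
Hence M_0 = 0, M_1 = 21, M_2 = 0.
On [0, 1], s(x) = -2 - 1·x + 21/2·x² - 7/2·x³.
With x = 1/2: s(1/2) = -5/16.

-0.3125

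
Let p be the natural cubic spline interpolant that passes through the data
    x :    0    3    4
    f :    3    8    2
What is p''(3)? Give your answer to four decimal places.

-5.7500

Write M_i for p''(x_i). With h_i = 3, 1 and divided differences Δ_i = 5/3, -6, the continuity of p' gives the tridiagonal system
  3·M_0 + 8·M_1 + 1·M_2 = 6(Δ_1 - Δ_0) = -46
Natural end conditions: M_0 = M_2 = 0.
Hence M_0 = 0, M_1 = -23/4, M_2 = 0.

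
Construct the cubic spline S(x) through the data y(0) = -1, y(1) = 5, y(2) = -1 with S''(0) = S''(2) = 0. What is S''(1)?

With M_i denoting the second derivative at x_i, h_i = 1, 1, and Δ_i = (y_(i+1) − y_i)/h_i = 6, -6:
  1·M_0 + 4·M_1 + 1·M_2 = 6(Δ_1 - Δ_0) = -72
Natural end conditions: M_0 = M_2 = 0.
Forward elimination and back-substitution give M_0 = 0, M_1 = -18, M_2 = 0.

-18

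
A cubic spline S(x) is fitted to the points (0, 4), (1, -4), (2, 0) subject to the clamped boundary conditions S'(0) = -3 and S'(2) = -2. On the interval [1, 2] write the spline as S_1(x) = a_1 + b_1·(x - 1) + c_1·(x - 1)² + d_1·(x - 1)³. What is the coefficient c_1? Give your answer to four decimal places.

17.5000

Put M_i = S'' at the i-th knot. Here h = (1, 1) and Δ = (-8, 4), so the interior equations h_(i-1)·M_(i-1) + 2(h_(i-1)+h_i)·M_i + h_i·M_(i+1) = 6(Δ_i − Δ_(i-1)) read
  1·M_0 + 4·M_1 + 1·M_2 = 6(Δ_1 - Δ_0) = 72
Clamped end conditions give two more equations: 2h_0·M_0 + h_0·M_1 = 6(Δ_0 - S'(0)) = -30 and h_1·M_1 + 2h_1·M_2 = 6(S'(2) - Δ_1) = -36.
Hence M_0 = -65/2, M_1 = 35, M_2 = -71/2.
On [1, 2], with S_1(x) = a_1 + b_1·(x - 1) + c_1·(x - 1)² + d_1·(x - 1)³: c_1 = M_1/2 = 35/2, d_1 = (M_2 - M_1)/(6h_1) = -47/4, b_1 = Δ_1 - h_1(2M_1 + M_2)/6 = -7/4.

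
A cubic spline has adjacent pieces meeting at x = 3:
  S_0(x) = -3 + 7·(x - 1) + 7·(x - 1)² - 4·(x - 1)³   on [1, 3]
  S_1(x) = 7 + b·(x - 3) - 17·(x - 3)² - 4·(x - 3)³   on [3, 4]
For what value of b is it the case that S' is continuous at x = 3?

S_0'(x) = 7 + 14·(x - 1) - 12·(x - 1)², so S_0'(3) = -13. On the right, S_1'(3) = b, so b = -13.

-13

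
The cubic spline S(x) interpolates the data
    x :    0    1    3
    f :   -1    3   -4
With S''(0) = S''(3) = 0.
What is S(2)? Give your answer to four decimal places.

Put M_i = S'' at the i-th knot. Here h = (1, 2) and Δ = (4, -7/2), so the interior equations h_(i-1)·M_(i-1) + 2(h_(i-1)+h_i)·M_i + h_i·M_(i+1) = 6(Δ_i − Δ_(i-1)) read
  1·M_0 + 6·M_1 + 2·M_2 = 6(Δ_1 - Δ_0) = -45
Natural end conditions: M_0 = M_2 = 0.
Forward elimination and back-substitution give M_0 = 0, M_1 = -15/2, M_2 = 0.
On [1, 3], S(x) = 3 + 3/2·(x - 1) - 15/4·(x - 1)² + 5/8·(x - 1)³.
With (x - 1) = 1: S(2) = 11/8.

1.3750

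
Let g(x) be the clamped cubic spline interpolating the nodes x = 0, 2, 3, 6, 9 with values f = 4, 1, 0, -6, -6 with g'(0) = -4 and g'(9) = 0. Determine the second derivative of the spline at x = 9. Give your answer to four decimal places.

Put M_i = g'' at the i-th knot. Here h = (2, 1, 3, 3) and Δ = (-3/2, -1, -2, 0), so the interior equations h_(i-1)·M_(i-1) + 2(h_(i-1)+h_i)·M_i + h_i·M_(i+1) = 6(Δ_i − Δ_(i-1)) read
  2·M_0 + 6·M_1 + 1·M_2 = 6(Δ_1 - Δ_0) = 3
  1·M_1 + 8·M_2 + 3·M_3 = 6(Δ_2 - Δ_1) = -6
  3·M_2 + 12·M_3 + 3·M_4 = 6(Δ_3 - Δ_2) = 12
Clamped end conditions give two more equations: 2h_0·M_0 + h_0·M_1 = 6(Δ_0 - g'(0)) = 15 and h_3·M_3 + 2h_3·M_4 = 6(g'(9) - Δ_3) = 0.
Solving the tridiagonal system: M_0 = 1321/324, M_1 = -53/81, M_2 = -199/162, M_3 = 121/81, M_4 = -121/162.

-0.7469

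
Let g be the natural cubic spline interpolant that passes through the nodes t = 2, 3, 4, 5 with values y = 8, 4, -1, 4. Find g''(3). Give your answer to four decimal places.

-5.6000

Write σ_i for g''(x_i). With h_i = 1, 1, 1 and divided differences Δ_i = -4, -5, 5, the continuity of g' gives the tridiagonal system
  1·σ_0 + 4·σ_1 + 1·σ_2 = 6(Δ_1 - Δ_0) = -6
  1·σ_1 + 4·σ_2 + 1·σ_3 = 6(Δ_2 - Δ_1) = 60
Natural end conditions: σ_0 = σ_3 = 0.
Forward elimination and back-substitution give σ_0 = 0, σ_1 = -28/5, σ_2 = 82/5, σ_3 = 0.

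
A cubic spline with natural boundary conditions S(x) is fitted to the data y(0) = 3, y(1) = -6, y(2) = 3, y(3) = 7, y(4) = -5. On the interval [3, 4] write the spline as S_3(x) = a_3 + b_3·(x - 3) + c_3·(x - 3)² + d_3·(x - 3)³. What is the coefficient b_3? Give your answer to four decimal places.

-4.7857

Put σ_i = S'' at the i-th knot. Here h = (1, 1, 1, 1) and Δ = (-9, 9, 4, -12), so the interior equations h_(i-1)·σ_(i-1) + 2(h_(i-1)+h_i)·σ_i + h_i·σ_(i+1) = 6(Δ_i − Δ_(i-1)) read
  1·σ_0 + 4·σ_1 + 1·σ_2 = 6(Δ_1 - Δ_0) = 108
  1·σ_1 + 4·σ_2 + 1·σ_3 = 6(Δ_2 - Δ_1) = -30
  1·σ_2 + 4·σ_3 + 1·σ_4 = 6(Δ_3 - Δ_2) = -96
Natural end conditions: σ_0 = σ_4 = 0.
Solving: σ_0 = 0, σ_1 = 411/14, σ_2 = -66/7, σ_3 = -303/14, σ_4 = 0.
On [3, 4], with S_3(x) = a_3 + b_3·(x - 3) + c_3·(x - 3)² + d_3·(x - 3)³: c_3 = σ_3/2 = -303/28, d_3 = (σ_4 - σ_3)/(6h_3) = 101/28, b_3 = Δ_3 - h_3(2σ_3 + σ_4)/6 = -67/14.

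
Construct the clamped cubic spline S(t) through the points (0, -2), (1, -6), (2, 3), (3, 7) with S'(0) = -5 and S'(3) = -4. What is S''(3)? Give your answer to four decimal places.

Put M_i = S'' at the i-th knot. Here h = (1, 1, 1) and Δ = (-4, 9, 4), so the interior equations h_(i-1)·M_(i-1) + 2(h_(i-1)+h_i)·M_i + h_i·M_(i+1) = 6(Δ_i − Δ_(i-1)) read
  1·M_0 + 4·M_1 + 1·M_2 = 6(Δ_1 - Δ_0) = 78
  1·M_1 + 4·M_2 + 1·M_3 = 6(Δ_2 - Δ_1) = -30
Clamped end conditions give two more equations: 2h_0·M_0 + h_0·M_1 = 6(Δ_0 - S'(0)) = 6 and h_2·M_2 + 2h_2·M_3 = 6(S'(3) - Δ_2) = -48.
Solving: M_0 = -134/15, M_1 = 358/15, M_2 = -128/15, M_3 = -296/15.

-19.7333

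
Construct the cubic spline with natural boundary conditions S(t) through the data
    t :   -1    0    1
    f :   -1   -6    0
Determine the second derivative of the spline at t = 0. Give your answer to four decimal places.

Let M_i = S''(x_i). Step sizes h_i = 1, 1; slopes of the chords Δ_i = (y_(i+1) - y_i)/h_i = -5, 6.
  1·M_0 + 4·M_1 + 1·M_2 = 6(Δ_1 - Δ_0) = 66
Natural end conditions: M_0 = M_2 = 0.
Solving: M_0 = 0, M_1 = 33/2, M_2 = 0.

16.5000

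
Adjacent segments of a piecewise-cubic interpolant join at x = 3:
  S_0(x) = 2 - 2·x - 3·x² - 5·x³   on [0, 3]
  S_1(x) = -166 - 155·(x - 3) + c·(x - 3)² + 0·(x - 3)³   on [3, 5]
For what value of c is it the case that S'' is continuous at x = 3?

-48

S_0''(x) = -6 - 30·x, so S_0''(3) = -96. On the right, S_1''(3) = 2c, so c = -48.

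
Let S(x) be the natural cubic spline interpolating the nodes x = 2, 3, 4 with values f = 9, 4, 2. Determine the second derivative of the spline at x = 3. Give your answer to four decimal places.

Put M_i = S'' at the i-th knot. Here h = (1, 1) and Δ = (-5, -2), so the interior equations h_(i-1)·M_(i-1) + 2(h_(i-1)+h_i)·M_i + h_i·M_(i+1) = 6(Δ_i − Δ_(i-1)) read
  1·M_0 + 4·M_1 + 1·M_2 = 6(Δ_1 - Δ_0) = 18
Natural end conditions: M_0 = M_2 = 0.
Forward elimination and back-substitution give M_0 = 0, M_1 = 9/2, M_2 = 0.

4.5000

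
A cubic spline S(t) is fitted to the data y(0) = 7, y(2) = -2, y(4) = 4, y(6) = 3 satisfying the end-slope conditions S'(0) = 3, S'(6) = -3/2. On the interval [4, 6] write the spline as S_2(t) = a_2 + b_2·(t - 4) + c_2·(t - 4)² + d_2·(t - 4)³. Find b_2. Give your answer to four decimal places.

With σ_i denoting the second derivative at x_i, h_i = 2, 2, 2, and Δ_i = (y_(i+1) − y_i)/h_i = -9/2, 3, -1/2:
  2·σ_0 + 8·σ_1 + 2·σ_2 = 6(Δ_1 - Δ_0) = 45
  2·σ_1 + 8·σ_2 + 2·σ_3 = 6(Δ_2 - Δ_1) = -21
Clamped end conditions give two more equations: 2h_0·σ_0 + h_0·σ_1 = 6(Δ_0 - S'(0)) = -45 and h_2·σ_2 + 2h_2·σ_3 = 6(S'(6) - Δ_2) = -6.
Hence σ_0 = -169/10, σ_1 = 113/10, σ_2 = -29/5, σ_3 = 7/5.
On [4, 6], with S_2(t) = a_2 + b_2·(t - 4) + c_2·(t - 4)² + d_2·(t - 4)³: c_2 = σ_2/2 = -29/10, d_2 = (σ_3 - σ_2)/(6h_2) = 3/5, b_2 = Δ_2 - h_2(2σ_2 + σ_3)/6 = 29/10.

2.9000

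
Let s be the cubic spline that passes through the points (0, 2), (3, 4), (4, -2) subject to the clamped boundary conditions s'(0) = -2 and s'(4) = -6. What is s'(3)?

-4

With M_i denoting the second derivative at x_i, h_i = 3, 1, and Δ_i = (y_(i+1) − y_i)/h_i = 2/3, -6:
  3·M_0 + 8·M_1 + 1·M_2 = 6(Δ_1 - Δ_0) = -40
Clamped end conditions give two more equations: 2h_0·M_0 + h_0·M_1 = 6(Δ_0 - s'(0)) = 16 and h_1·M_1 + 2h_1·M_2 = 6(s'(4) - Δ_1) = 0.
Forward elimination and back-substitution give M_0 = 20/3, M_1 = -8, M_2 = 4.
On [3, 4], s'(x) = b_1 + 2c_1·(x - 3) + 3d_1·(x - 3)² with b_1 = Δ_1 - h_1(2M_1 + M_2)/6 = -4, c_1 = M_1/2 = -4, d_1 = (M_2 - M_1)/(6h_1) = 2. So s'(3) = -4.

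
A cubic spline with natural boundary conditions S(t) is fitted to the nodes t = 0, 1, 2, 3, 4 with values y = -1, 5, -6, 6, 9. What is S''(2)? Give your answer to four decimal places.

50.5714

Let σ_i = S''(x_i). Step sizes h_i = 1, 1, 1, 1; slopes of the chords Δ_i = (y_(i+1) - y_i)/h_i = 6, -11, 12, 3.
  1·σ_0 + 4·σ_1 + 1·σ_2 = 6(Δ_1 - Δ_0) = -102
  1·σ_1 + 4·σ_2 + 1·σ_3 = 6(Δ_2 - Δ_1) = 138
  1·σ_2 + 4·σ_3 + 1·σ_4 = 6(Δ_3 - Δ_2) = -54
Natural end conditions: σ_0 = σ_4 = 0.
Hence σ_0 = 0, σ_1 = -267/7, σ_2 = 354/7, σ_3 = -183/7, σ_4 = 0.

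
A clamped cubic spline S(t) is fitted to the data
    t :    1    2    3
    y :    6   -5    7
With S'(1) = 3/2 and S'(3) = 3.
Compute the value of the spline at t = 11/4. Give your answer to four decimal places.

Write m_i for S''(x_i). With h_i = 1, 1 and divided differences Δ_i = -11, 12, the continuity of S' gives the tridiagonal system
  1·m_0 + 4·m_1 + 1·m_2 = 6(Δ_1 - Δ_0) = 138
Clamped end conditions give two more equations: 2h_0·m_0 + h_0·m_1 = 6(Δ_0 - S'(1)) = -75 and h_1·m_1 + 2h_1·m_2 = 6(S'(3) - Δ_1) = -54.
Solving the tridiagonal system: m_0 = -285/4, m_1 = 135/2, m_2 = -243/4.
On [2, 3], S(t) = -5 - 3/8·(t - 2) + 135/4·(t - 2)² - 171/8·(t - 2)³.
With (t - 2) = 3/4: S(11/4) = 2399/512.

4.6855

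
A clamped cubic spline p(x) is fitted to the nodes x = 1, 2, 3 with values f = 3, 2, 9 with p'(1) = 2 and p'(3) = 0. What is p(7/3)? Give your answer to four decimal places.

Write M_i for p''(x_i). With h_i = 1, 1 and divided differences Δ_i = -1, 7, the continuity of p' gives the tridiagonal system
  1·M_0 + 4·M_1 + 1·M_2 = 6(Δ_1 - Δ_0) = 48
Clamped end conditions give two more equations: 2h_0·M_0 + h_0·M_1 = 6(Δ_0 - p'(1)) = -18 and h_1·M_1 + 2h_1·M_2 = 6(p'(3) - Δ_1) = -42.
Solving the tridiagonal system: M_0 = -22, M_1 = 26, M_2 = -34.
On [2, 3], p(x) = 2 + 4·(x - 2) + 13·(x - 2)² - 10·(x - 2)³.
With (x - 2) = 1/3: p(7/3) = 119/27.

4.4074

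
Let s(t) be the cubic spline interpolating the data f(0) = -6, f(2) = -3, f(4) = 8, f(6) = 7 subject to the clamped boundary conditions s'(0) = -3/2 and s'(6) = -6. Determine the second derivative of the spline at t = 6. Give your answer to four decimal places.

-6.4000

With M_i denoting the second derivative at x_i, h_i = 2, 2, 2, and Δ_i = (y_(i+1) − y_i)/h_i = 3/2, 11/2, -1/2:
  2·M_0 + 8·M_1 + 2·M_2 = 6(Δ_1 - Δ_0) = 24
  2·M_1 + 8·M_2 + 2·M_3 = 6(Δ_2 - Δ_1) = -36
Clamped end conditions give two more equations: 2h_0·M_0 + h_0·M_1 = 6(Δ_0 - s'(0)) = 18 and h_2·M_2 + 2h_2·M_3 = 6(s'(6) - Δ_2) = -33.
Forward elimination and back-substitution give M_0 = 29/10, M_1 = 16/5, M_2 = -37/10, M_3 = -32/5.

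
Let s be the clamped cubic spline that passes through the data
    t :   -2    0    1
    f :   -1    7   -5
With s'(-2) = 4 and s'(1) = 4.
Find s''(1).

64

Put m_i = s'' at the i-th knot. Here h = (2, 1) and Δ = (4, -12), so the interior equations h_(i-1)·m_(i-1) + 2(h_(i-1)+h_i)·m_i + h_i·m_(i+1) = 6(Δ_i − Δ_(i-1)) read
  2·m_0 + 6·m_1 + 1·m_2 = 6(Δ_1 - Δ_0) = -96
Clamped end conditions give two more equations: 2h_0·m_0 + h_0·m_1 = 6(Δ_0 - s'(-2)) = 0 and h_1·m_1 + 2h_1·m_2 = 6(s'(1) - Δ_1) = 96.
Forward elimination and back-substitution give m_0 = 16, m_1 = -32, m_2 = 64.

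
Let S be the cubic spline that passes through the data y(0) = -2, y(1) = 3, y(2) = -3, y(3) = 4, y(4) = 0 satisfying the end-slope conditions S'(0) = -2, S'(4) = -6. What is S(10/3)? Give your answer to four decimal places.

Let M_i = S''(x_i). Step sizes h_i = 1, 1, 1, 1; slopes of the chords Δ_i = (y_(i+1) - y_i)/h_i = 5, -6, 7, -4.
  1·M_0 + 4·M_1 + 1·M_2 = 6(Δ_1 - Δ_0) = -66
  1·M_1 + 4·M_2 + 1·M_3 = 6(Δ_2 - Δ_1) = 78
  1·M_2 + 4·M_3 + 1·M_4 = 6(Δ_3 - Δ_2) = -66
Clamped end conditions give two more equations: 2h_0·M_0 + h_0·M_1 = 6(Δ_0 - S'(0)) = 42 and h_3·M_3 + 2h_3·M_4 = 6(S'(4) - Δ_3) = -12.
Hence M_0 = 269/7, M_1 = -244/7, M_2 = 35, M_3 = -190/7, M_4 = 53/7.
On [3, 4], S(x) = 4 + 53/14·(x - 3) - 95/7·(x - 3)² + 81/14·(x - 3)³.
With (x - 3) = 1/3: S(10/3) = 250/63.

3.9683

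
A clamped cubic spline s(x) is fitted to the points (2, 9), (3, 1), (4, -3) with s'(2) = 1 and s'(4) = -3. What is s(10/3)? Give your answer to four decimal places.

-1.0741

Let M_i = s''(x_i). Step sizes h_i = 1, 1; slopes of the chords Δ_i = (y_(i+1) - y_i)/h_i = -8, -4.
  1·M_0 + 4·M_1 + 1·M_2 = 6(Δ_1 - Δ_0) = 24
Clamped end conditions give two more equations: 2h_0·M_0 + h_0·M_1 = 6(Δ_0 - s'(2)) = -54 and h_1·M_1 + 2h_1·M_2 = 6(s'(4) - Δ_1) = 6.
Solving the tridiagonal system: M_0 = -35, M_1 = 16, M_2 = -5.
On [3, 4], s(x) = 1 - 17/2·(x - 3) + 8·(x - 3)² - 7/2·(x - 3)³.
With (x - 3) = 1/3: s(10/3) = -29/27.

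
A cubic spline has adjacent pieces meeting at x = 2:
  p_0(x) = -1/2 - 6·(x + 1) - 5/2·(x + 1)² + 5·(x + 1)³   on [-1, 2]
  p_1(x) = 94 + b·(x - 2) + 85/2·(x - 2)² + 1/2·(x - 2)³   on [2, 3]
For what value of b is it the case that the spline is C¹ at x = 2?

p_0'(x) = -6 - 5·(x + 1) + 15·(x + 1)², so p_0'(2) = 114. On the right, p_1'(2) = b, so b = 114.

114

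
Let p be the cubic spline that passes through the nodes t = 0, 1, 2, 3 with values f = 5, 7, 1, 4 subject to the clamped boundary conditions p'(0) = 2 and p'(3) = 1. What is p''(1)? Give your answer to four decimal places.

-20.2667

With m_i denoting the second derivative at x_i, h_i = 1, 1, 1, and Δ_i = (y_(i+1) − y_i)/h_i = 2, -6, 3:
  1·m_0 + 4·m_1 + 1·m_2 = 6(Δ_1 - Δ_0) = -48
  1·m_1 + 4·m_2 + 1·m_3 = 6(Δ_2 - Δ_1) = 54
Clamped end conditions give two more equations: 2h_0·m_0 + h_0·m_1 = 6(Δ_0 - p'(0)) = 0 and h_2·m_2 + 2h_2·m_3 = 6(p'(3) - Δ_2) = -12.
Solving: m_0 = 152/15, m_1 = -304/15, m_2 = 344/15, m_3 = -262/15.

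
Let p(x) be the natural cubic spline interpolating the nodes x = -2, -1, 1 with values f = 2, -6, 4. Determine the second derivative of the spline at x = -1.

Let M_i = p''(x_i). Step sizes h_i = 1, 2; slopes of the chords Δ_i = (y_(i+1) - y_i)/h_i = -8, 5.
  1·M_0 + 6·M_1 + 2·M_2 = 6(Δ_1 - Δ_0) = 78
Natural end conditions: M_0 = M_2 = 0.
Forward elimination and back-substitution give M_0 = 0, M_1 = 13, M_2 = 0.

13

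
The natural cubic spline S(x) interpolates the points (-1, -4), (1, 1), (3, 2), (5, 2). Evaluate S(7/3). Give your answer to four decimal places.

Let σ_i = S''(x_i). Step sizes h_i = 2, 2, 2; slopes of the chords Δ_i = (y_(i+1) - y_i)/h_i = 5/2, 1/2, 0.
  2·σ_0 + 8·σ_1 + 2·σ_2 = 6(Δ_1 - Δ_0) = -12
  2·σ_1 + 8·σ_2 + 2·σ_3 = 6(Δ_2 - Δ_1) = -3
Natural end conditions: σ_0 = σ_3 = 0.
Hence σ_0 = 0, σ_1 = -3/2, σ_2 = 0, σ_3 = 0.
On [1, 3], S(x) = 1 + 3/2·(x - 1) - 3/4·(x - 1)² + 1/8·(x - 1)³.
With (x - 1) = 4/3: S(7/3) = 53/27.

1.9630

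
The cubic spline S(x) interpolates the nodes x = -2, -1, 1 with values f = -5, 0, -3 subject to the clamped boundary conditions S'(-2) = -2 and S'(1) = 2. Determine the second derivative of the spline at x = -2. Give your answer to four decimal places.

28.8333

Put M_i = S'' at the i-th knot. Here h = (1, 2) and Δ = (5, -3/2), so the interior equations h_(i-1)·M_(i-1) + 2(h_(i-1)+h_i)·M_i + h_i·M_(i+1) = 6(Δ_i − Δ_(i-1)) read
  1·M_0 + 6·M_1 + 2·M_2 = 6(Δ_1 - Δ_0) = -39
Clamped end conditions give two more equations: 2h_0·M_0 + h_0·M_1 = 6(Δ_0 - S'(-2)) = 42 and h_1·M_1 + 2h_1·M_2 = 6(S'(1) - Δ_1) = 21.
Forward elimination and back-substitution give M_0 = 173/6, M_1 = -47/3, M_2 = 157/12.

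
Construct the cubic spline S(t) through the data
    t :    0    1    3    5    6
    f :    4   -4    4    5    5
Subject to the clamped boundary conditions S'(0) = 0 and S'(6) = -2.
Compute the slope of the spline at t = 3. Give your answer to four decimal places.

5.0682

Write M_i for S''(x_i). With h_i = 1, 2, 2, 1 and divided differences Δ_i = -8, 4, 1/2, 0, the continuity of S' gives the tridiagonal system
  1·M_0 + 6·M_1 + 2·M_2 = 6(Δ_1 - Δ_0) = 72
  2·M_1 + 8·M_2 + 2·M_3 = 6(Δ_2 - Δ_1) = -21
  2·M_2 + 6·M_3 + 1·M_4 = 6(Δ_3 - Δ_2) = -3
Clamped end conditions give two more equations: 2h_0·M_0 + h_0·M_1 = 6(Δ_0 - S'(0)) = -48 and h_3·M_3 + 2h_3·M_4 = 6(S'(6) - Δ_3) = -12.
Hence M_0 = -4529/132, M_1 = 1361/66, M_2 = -209/24, M_3 = 245/66, M_4 = -1037/132.
On [3, 5], S'(t) = b_2 + 2c_2·(t - 3) + 3d_2·(t - 3)² with b_2 = Δ_2 - h_2(2M_2 + M_3)/6 = 223/44, c_2 = M_2/2 = -209/48, d_2 = (M_3 - M_2)/(6h_2) = 1093/1056. So S'(3) = 223/44.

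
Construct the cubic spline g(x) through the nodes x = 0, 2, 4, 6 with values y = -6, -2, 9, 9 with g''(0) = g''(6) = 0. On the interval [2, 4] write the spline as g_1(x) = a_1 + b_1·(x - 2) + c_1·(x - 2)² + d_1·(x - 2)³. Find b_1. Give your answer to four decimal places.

4.6000

Put m_i = g'' at the i-th knot. Here h = (2, 2, 2) and Δ = (2, 11/2, 0), so the interior equations h_(i-1)·m_(i-1) + 2(h_(i-1)+h_i)·m_i + h_i·m_(i+1) = 6(Δ_i − Δ_(i-1)) read
  2·m_0 + 8·m_1 + 2·m_2 = 6(Δ_1 - Δ_0) = 21
  2·m_1 + 8·m_2 + 2·m_3 = 6(Δ_2 - Δ_1) = -33
Natural end conditions: m_0 = m_3 = 0.
Solving the tridiagonal system: m_0 = 0, m_1 = 39/10, m_2 = -51/10, m_3 = 0.
On [2, 4], with g_1(x) = a_1 + b_1·(x - 2) + c_1·(x - 2)² + d_1·(x - 2)³: c_1 = m_1/2 = 39/20, d_1 = (m_2 - m_1)/(6h_1) = -3/4, b_1 = Δ_1 - h_1(2m_1 + m_2)/6 = 23/5.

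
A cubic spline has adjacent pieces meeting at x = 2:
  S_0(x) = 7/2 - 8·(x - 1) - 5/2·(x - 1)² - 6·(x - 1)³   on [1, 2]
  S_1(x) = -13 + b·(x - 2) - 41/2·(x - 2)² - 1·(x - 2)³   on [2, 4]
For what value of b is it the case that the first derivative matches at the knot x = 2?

S_0'(x) = -8 - 5·(x - 1) - 18·(x - 1)², so S_0'(2) = -31. On the right, S_1'(2) = b, so b = -31.

-31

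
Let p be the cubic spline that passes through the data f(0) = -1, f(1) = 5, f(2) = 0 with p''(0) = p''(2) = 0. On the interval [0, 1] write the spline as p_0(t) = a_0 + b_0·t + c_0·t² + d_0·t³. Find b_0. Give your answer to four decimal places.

8.7500

With M_i denoting the second derivative at x_i, h_i = 1, 1, and Δ_i = (y_(i+1) − y_i)/h_i = 6, -5:
  1·M_0 + 4·M_1 + 1·M_2 = 6(Δ_1 - Δ_0) = -66
Natural end conditions: M_0 = M_2 = 0.
Solving the tridiagonal system: M_0 = 0, M_1 = -33/2, M_2 = 0.
On [0, 1], with p_0(t) = a_0 + b_0·t + c_0·t² + d_0·t³: c_0 = M_0/2 = 0, d_0 = (M_1 - M_0)/(6h_0) = -11/4, b_0 = Δ_0 - h_0(2M_0 + M_1)/6 = 35/4.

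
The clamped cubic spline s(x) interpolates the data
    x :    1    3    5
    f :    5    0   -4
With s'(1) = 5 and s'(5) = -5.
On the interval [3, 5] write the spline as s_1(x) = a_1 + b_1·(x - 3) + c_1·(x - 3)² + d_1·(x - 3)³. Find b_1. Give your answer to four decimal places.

-3.3750

Write σ_i for s''(x_i). With h_i = 2, 2 and divided differences Δ_i = -5/2, -2, the continuity of s' gives the tridiagonal system
  2·σ_0 + 8·σ_1 + 2·σ_2 = 6(Δ_1 - Δ_0) = 3
Clamped end conditions give two more equations: 2h_0·σ_0 + h_0·σ_1 = 6(Δ_0 - s'(1)) = -45 and h_1·σ_1 + 2h_1·σ_2 = 6(s'(5) - Δ_1) = -18.
Solving: σ_0 = -113/8, σ_1 = 23/4, σ_2 = -59/8.
On [3, 5], with s_1(x) = a_1 + b_1·(x - 3) + c_1·(x - 3)² + d_1·(x - 3)³: c_1 = σ_1/2 = 23/8, d_1 = (σ_2 - σ_1)/(6h_1) = -35/32, b_1 = Δ_1 - h_1(2σ_1 + σ_2)/6 = -27/8.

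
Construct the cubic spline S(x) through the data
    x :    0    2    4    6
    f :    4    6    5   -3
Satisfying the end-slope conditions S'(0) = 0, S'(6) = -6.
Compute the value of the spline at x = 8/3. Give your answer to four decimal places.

6.3185

Write M_i for S''(x_i). With h_i = 2, 2, 2 and divided differences Δ_i = 1, -1/2, -4, the continuity of S' gives the tridiagonal system
  2·M_0 + 8·M_1 + 2·M_2 = 6(Δ_1 - Δ_0) = -9
  2·M_1 + 8·M_2 + 2·M_3 = 6(Δ_2 - Δ_1) = -21
Clamped end conditions give two more equations: 2h_0·M_0 + h_0·M_1 = 6(Δ_0 - S'(0)) = 6 and h_2·M_2 + 2h_2·M_3 = 6(S'(6) - Δ_2) = -12.
Forward elimination and back-substitution give M_0 = 21/10, M_1 = -6/5, M_2 = -9/5, M_3 = -21/10.
On [2, 4], S(x) = 6 + 9/10·(x - 2) - 3/5·(x - 2)² - 1/20·(x - 2)³.
With (x - 2) = 2/3: S(8/3) = 853/135.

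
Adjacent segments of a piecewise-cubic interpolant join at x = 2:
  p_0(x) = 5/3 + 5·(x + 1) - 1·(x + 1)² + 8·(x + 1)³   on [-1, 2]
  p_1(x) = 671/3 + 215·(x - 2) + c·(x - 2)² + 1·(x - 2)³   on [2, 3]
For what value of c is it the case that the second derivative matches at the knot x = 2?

71

p_0''(x) = -2 + 48·(x + 1), so p_0''(2) = 142. On the right, p_1''(2) = 2c, so c = 71.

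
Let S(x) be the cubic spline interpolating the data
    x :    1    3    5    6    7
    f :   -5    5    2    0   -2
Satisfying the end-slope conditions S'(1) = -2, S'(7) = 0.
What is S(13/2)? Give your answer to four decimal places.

-1.2939

With m_i denoting the second derivative at x_i, h_i = 2, 2, 1, 1, and Δ_i = (y_(i+1) − y_i)/h_i = 5, -3/2, -2, -2:
  2·m_0 + 8·m_1 + 2·m_2 = 6(Δ_1 - Δ_0) = -39
  2·m_1 + 6·m_2 + 1·m_3 = 6(Δ_2 - Δ_1) = -3
  1·m_2 + 4·m_3 + 1·m_4 = 6(Δ_3 - Δ_2) = 0
Clamped end conditions give two more equations: 2h_0·m_0 + h_0·m_1 = 6(Δ_0 - S'(1)) = 42 and h_3·m_3 + 2h_3·m_4 = 6(S'(7) - Δ_3) = 12.
Solving: m_0 = 1279/84, m_1 = -397/42, m_2 = 37/12, m_3 = -109/42, m_4 = 613/84.
On [6, 7], S(x) = 0 - 395/168·(x - 6) - 109/84·(x - 6)² + 277/168·(x - 6)³.
With (x - 6) = 1/2: S(13/2) = -1739/1344.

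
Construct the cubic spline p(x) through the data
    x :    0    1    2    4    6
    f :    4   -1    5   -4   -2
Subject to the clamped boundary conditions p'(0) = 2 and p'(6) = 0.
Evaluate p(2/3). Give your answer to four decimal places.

Put σ_i = p'' at the i-th knot. Here h = (1, 1, 2, 2) and Δ = (-5, 6, -9/2, 1), so the interior equations h_(i-1)·σ_(i-1) + 2(h_(i-1)+h_i)·σ_i + h_i·σ_(i+1) = 6(Δ_i − Δ_(i-1)) read
  1·σ_0 + 4·σ_1 + 1·σ_2 = 6(Δ_1 - Δ_0) = 66
  1·σ_1 + 6·σ_2 + 2·σ_3 = 6(Δ_2 - Δ_1) = -63
  2·σ_2 + 8·σ_3 + 2·σ_4 = 6(Δ_3 - Δ_2) = 33
Clamped end conditions give two more equations: 2h_0·σ_0 + h_0·σ_1 = 6(Δ_0 - p'(0)) = -42 and h_3·σ_3 + 2h_3·σ_4 = 6(p'(6) - Δ_3) = -6.
Hence σ_0 = -3037/84, σ_1 = 1273/42, σ_2 = -229/12, σ_3 = 445/42, σ_4 = -571/84.
On [0, 1], p(x) = 4 + 2·x - 3037/168·x² + 1861/168·x³.
With x = 2/3: p(2/3) = 659/1134.

0.5811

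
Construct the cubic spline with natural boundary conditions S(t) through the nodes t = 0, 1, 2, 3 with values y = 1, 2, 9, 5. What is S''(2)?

-20

Let σ_i = S''(x_i). Step sizes h_i = 1, 1, 1; slopes of the chords Δ_i = (y_(i+1) - y_i)/h_i = 1, 7, -4.
  1·σ_0 + 4·σ_1 + 1·σ_2 = 6(Δ_1 - Δ_0) = 36
  1·σ_1 + 4·σ_2 + 1·σ_3 = 6(Δ_2 - Δ_1) = -66
Natural end conditions: σ_0 = σ_3 = 0.
Forward elimination and back-substitution give σ_0 = 0, σ_1 = 14, σ_2 = -20, σ_3 = 0.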